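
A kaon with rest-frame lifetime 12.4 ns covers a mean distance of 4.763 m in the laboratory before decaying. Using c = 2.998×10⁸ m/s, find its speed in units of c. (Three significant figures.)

Let x = d/(cτ) = 4.763 m / (2.998×10⁸ m/s × 1.240×10^-8 s) = 1.2812. Since d = βγcτ, x = βγ = β/√(1−β²).
Solving: β² = x²/(1+x²) = 1.64147/2.64147 = 0.621423, so β = 0.788.

0.788c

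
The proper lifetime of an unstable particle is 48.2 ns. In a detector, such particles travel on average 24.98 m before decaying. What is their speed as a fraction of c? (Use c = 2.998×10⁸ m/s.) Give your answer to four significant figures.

d = βγcτ ⇒ βγ = d/(cτ) = 24.98 m / (14.45036 m) = 1.7287.
β = (βγ)/√(1+(βγ)²) = 1.7287/√3.9884 = 0.8656.

0.8656c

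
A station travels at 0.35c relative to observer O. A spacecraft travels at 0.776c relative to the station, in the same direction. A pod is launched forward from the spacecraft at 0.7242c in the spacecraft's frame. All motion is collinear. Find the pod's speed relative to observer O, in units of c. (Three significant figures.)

0.981c

First combine the pod and spacecraft (S''→S'): u₁ = (0.7242 + 0.776)/(1 + 0.7242×0.776) = 1.5002/1.5619792 = 0.96045.
Then combine with the station (S'→S): u = (0.96045 + 0.35)/(1 + 0.96045×0.35) = 1.31045/1.3361575 = 0.98076.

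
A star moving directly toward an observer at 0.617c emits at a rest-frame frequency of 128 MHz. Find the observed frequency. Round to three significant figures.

Relativistic Doppler (source moving toward): f_obs = f_src · √((1+β)/(1−β)).
With β = 0.617: factor = √(1.617/0.383) = 2.0547.
f_obs = 128 × 2.0547 = 263 MHz.

263 MHz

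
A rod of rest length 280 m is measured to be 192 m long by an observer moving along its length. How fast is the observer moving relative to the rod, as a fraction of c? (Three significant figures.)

0.728c

Length contraction gives γ = L₀/L = 280/192 = 1.4583.
β = √(1 − 1/γ²) = √0.529774 = 0.728.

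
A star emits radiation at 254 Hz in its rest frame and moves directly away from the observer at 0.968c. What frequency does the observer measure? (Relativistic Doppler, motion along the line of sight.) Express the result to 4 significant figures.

Relativistic Doppler (source moving away): f_obs = f_src · √((1−β)/(1+β)).
With β = 0.968: factor = √(0.032/1.968) = 0.12752.
f_obs = 254 × 0.12752 = 32.39 Hz.

32.39 Hz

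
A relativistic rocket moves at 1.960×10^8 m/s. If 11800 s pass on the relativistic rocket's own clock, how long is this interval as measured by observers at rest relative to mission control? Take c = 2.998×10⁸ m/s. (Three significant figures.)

β = v/c = (1.960×10^8 m/s)/(2.998×10⁸ m/s) = 0.653769.
With β = 0.653769, γ = 1/√(1 − 0.653769²) = 1/√0.5725861 = 1.3215.
Time dilation: Δt = γ·Δτ = 1.3215 × 11800 = 15600 s.

15600 s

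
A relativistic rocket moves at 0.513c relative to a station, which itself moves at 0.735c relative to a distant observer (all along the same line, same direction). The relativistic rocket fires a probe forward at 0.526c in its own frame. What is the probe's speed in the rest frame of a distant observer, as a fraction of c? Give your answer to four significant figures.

First combine the probe and relativistic rocket (S''→S'): u₁ = (0.526 + 0.513)/(1 + 0.526×0.513) = 1.039/1.269838 = 0.81821.
Then combine with the station (S'→S): u = (0.81821 + 0.735)/(1 + 0.81821×0.735) = 1.55321/1.60138435 = 0.96992.

0.9699c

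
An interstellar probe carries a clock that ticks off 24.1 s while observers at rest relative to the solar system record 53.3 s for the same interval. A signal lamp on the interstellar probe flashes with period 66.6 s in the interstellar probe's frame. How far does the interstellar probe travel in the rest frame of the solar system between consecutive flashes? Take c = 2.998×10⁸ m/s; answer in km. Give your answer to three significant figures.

3.94×10^7 km

From Δt = γΔτ: γ = 53.3/24.1 = 2.21162.
β = √(1 − 1/γ²) = 0.89194. Lab-frame period = γτ = 2.21162×66.6 s = 147.29 s. Distance = βc × γτ = 0.89194 × 2.998×10⁸ m/s × 147.29 s = 3.9386×10^10 m = 3.94×10^7 km.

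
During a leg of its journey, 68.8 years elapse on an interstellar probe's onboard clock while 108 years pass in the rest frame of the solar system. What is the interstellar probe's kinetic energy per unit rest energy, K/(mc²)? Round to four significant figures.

γ = Δt/Δτ = 108/68.8 = 1.56977.
Since K = (γ−1)mc², K/(mc²) = 1.56977 − 1 = 0.5698.

0.5698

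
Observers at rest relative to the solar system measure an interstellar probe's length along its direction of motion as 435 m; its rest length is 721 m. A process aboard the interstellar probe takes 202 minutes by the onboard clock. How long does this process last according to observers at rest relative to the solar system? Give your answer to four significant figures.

Length contraction gives γ = L₀/L = 721/435 = 1.65747.
The same γ dilates the second interval: 1.65747 × 202 minutes = 334.8 minutes.

334.8 minutes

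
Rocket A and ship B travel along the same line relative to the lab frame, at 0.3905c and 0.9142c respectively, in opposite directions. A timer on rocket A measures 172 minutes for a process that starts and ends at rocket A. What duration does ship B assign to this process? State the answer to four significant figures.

Speed of rocket A in ship B's frame: u = (v_A + v_B)/(1 + v_A v_B/c²) = (0.3905 + 0.9142)/(1 + 0.3905×0.9142) = 1.3047/1.3569951 = 0.96146; |u| = 0.96146c.
γ for this relative speed: γ = 1/√(1 − 0.924405) = 3.6371.
The clock on rocket A records proper time, so ship B measures Δt = γΔτ = 3.6371 × 172 = 625.6 minutes.

625.6 minutes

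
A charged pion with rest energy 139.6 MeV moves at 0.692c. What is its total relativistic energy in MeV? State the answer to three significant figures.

With β = 0.692, γ = 1/√(1 − 0.692²) = 1/√0.521136 = 1.3852.
Total energy: E = γmc² = 1.3852 × 139.6 MeV = 193 MeV.

193 MeV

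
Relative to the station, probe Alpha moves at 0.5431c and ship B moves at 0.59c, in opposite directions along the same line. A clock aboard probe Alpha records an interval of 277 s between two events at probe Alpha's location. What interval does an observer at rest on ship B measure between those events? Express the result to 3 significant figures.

540 s

Speed of probe Alpha in ship B's frame: u = (v_A + v_B)/(1 + v_A v_B/c²) = (0.5431 + 0.59)/(1 + 0.5431×0.59) = 1.1331/1.320429 = 0.85813; |u| = 0.85813c.
At |u| = 0.85813c, γ = (1 − 0.736387)^(−1/2) = 1.9477.
Probe Alpha's interval is proper; time dilation gives Δt_B = γΔτ = 1.9477 × 277 s = 540 s.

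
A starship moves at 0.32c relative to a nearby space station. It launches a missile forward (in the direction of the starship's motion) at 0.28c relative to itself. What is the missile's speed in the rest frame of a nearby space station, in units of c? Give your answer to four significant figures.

Relativistic velocity addition: u = (u' + v)/(1 + u'v/c²), with u' = 0.28c and v = 0.32c.
Numerator: 0.28 + 0.32 = 0.6. Denominator: 1 + (0.28)(0.32) = 1.0896.
u = 0.6/1.0896 = 0.55066, so the speed is 0.5507c.

0.5507c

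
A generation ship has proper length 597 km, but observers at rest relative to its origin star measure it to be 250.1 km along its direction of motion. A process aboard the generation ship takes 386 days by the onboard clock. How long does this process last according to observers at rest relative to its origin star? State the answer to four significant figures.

921.4 days

Length contraction gives γ = L₀/L = 597/250.1 = 2.38705.
The same γ dilates the second interval: 2.38705 × 386 days = 921.4 days.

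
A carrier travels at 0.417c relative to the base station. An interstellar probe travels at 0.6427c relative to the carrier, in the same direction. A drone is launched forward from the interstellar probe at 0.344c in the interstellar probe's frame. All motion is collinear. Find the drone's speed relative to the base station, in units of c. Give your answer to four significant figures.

Compose velocities in two stages. Stage 1 (into S'): u₁ = (0.344+0.6427)/(1+0.344×0.6427) = 0.80805.
Stage 2 (into S): u = (0.80805+0.417)/(1+0.80805×0.417) = 0.9163, so the speed is 0.9163c.

0.9163c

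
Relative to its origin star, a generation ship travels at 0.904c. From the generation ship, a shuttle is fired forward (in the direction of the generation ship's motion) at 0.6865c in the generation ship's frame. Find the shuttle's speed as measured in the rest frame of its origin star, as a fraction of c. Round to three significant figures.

0.981c

In units of c, u = (u' + v)/(1 + u'v) with u' = 0.6865 and v = 0.904.
Numerator: 0.6865 + 0.904 = 1.5905. Denominator: 1 + (0.6865)(0.904) = 1.620596.
u = 1.5905/1.620596 = 0.98143, so the speed is 0.981c.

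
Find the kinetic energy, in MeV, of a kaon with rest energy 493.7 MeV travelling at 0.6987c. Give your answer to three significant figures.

γ = 1/√(1 − β²) = 1/√(1 − 0.48818169) = 1/√0.51181831 = 1/0.715415 = 1.39779.
Kinetic energy: K = (γ − 1)mc² = (1.39779 − 1) × 493.7 MeV = 0.39779 × 493.7 = 196 MeV.

196 MeV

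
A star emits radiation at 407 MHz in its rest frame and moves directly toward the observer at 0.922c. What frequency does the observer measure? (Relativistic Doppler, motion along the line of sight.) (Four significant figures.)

Relativistic Doppler (source moving toward): f_obs = f_src · √((1+β)/(1−β)).
With β = 0.922: factor = √(1.922/0.078) = 4.964.
f_obs = 407 × 4.964 = 2020 MHz.

2020 MHz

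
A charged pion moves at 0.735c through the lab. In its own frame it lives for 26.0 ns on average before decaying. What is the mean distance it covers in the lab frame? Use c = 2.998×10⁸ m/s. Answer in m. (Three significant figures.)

8.45 m

With β = 0.735, γ = 1/√(1 − 0.735²) = 1/√0.459775 = 1.4748.
Lab-frame lifetime: Δt = γτ = 1.4748 × 26.0 ns = 38.345 ns.
Distance: d = vΔt = 0.735 × 2.998×10⁸ m/s × 3.8345×10^-8 s = 8.45 m.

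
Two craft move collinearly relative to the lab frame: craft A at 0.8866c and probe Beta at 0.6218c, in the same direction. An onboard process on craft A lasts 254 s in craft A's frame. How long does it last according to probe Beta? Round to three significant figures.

315 s

The velocity of craft A relative to probe Beta is (0.8866 − 0.6218)c / (1 − 0.8866×0.6218) = 0.59013c; relative speed 0.59013c.
At |u| = 0.59013c, γ = (1 − 0.348253)^(−1/2) = 1.2387.
Craft A's interval is proper; time dilation gives Δt_B = γΔτ = 1.2387 × 254 s = 315 s.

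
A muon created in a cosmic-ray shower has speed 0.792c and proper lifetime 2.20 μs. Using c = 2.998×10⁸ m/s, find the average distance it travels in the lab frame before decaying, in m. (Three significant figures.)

856 m

With β = 0.792, γ = 1/√(1 − 0.792²) = 1/√0.372736 = 1.6379.
Lab-frame lifetime: Δt = γτ = 1.6379 × 2.20 μs = 3.6034 μs.
Distance: d = vΔt = 0.792 × 2.998×10⁸ m/s × 3.6034×10^-6 s = 856 m.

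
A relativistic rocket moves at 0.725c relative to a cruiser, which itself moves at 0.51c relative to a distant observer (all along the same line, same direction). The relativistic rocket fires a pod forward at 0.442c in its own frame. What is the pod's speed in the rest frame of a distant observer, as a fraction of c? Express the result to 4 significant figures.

Compose velocities in two stages. Stage 1 (into S'): u₁ = (0.442+0.725)/(1+0.442×0.725) = 0.88379.
Stage 2 (into S): u = (0.88379+0.51)/(1+0.88379×0.51) = 0.96075, so the speed is 0.9607c.

0.9607c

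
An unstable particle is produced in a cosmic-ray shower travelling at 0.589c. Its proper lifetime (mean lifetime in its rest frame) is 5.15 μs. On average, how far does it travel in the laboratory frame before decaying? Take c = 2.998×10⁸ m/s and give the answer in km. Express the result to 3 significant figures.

With β = 0.589, γ = 1/√(1 − 0.589²) = 1/√0.653079 = 1.2374.
Lab-frame lifetime: Δt = γτ = 1.2374 × 5.15 μs = 6.3726 μs.
Distance: d = vΔt = 0.589 × 2.998×10⁸ m/s × 6.3726×10^-6 s = 1130 m = 1.13 km.

1.13 km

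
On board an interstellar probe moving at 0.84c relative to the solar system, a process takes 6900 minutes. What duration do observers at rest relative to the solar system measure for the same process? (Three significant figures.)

γ = 1/√(1 − β²) = 1/√(1 − 0.7056) = 1/√0.2944 = 1/0.542586 = 1.843.
The onboard clock measures proper time, so the interval in the rest frame of the solar system is dilated: Δt = γ·Δτ = 1.843 × 6900 minutes = 12700 minutes.

12700 minutes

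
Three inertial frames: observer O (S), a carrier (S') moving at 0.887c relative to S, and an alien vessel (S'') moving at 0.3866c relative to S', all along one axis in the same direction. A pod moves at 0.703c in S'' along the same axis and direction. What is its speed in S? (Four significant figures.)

Compose velocities in two stages. Stage 1 (into S'): u₁ = (0.703+0.3866)/(1+0.703×0.3866) = 0.85675.
Stage 2 (into S): u = (0.85675+0.887)/(1+0.85675×0.887) = 0.9908, so the speed is 0.9908c.

0.9908c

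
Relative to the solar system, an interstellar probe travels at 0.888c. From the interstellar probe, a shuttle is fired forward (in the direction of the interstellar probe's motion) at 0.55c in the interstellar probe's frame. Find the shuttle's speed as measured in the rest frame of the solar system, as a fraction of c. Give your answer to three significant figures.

Relativistic velocity addition: u = (u' + v)/(1 + u'v/c²), with u' = 0.55c and v = 0.888c.
Numerator: 0.55 + 0.888 = 1.438. Denominator: 1 + (0.55)(0.888) = 1.4884.
u = 1.438/1.4884 = 0.96614, so the speed is 0.966c.

0.966c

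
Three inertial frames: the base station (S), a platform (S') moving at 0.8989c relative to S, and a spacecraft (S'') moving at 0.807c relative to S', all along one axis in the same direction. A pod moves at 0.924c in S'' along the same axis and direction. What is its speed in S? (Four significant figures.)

Apply u = (u'+v)/(1+u'v) twice. Pod in the platform frame: (0.924+0.807)/(1+0.924·0.807) = 1.731/1.745668 = 0.9916c.
That velocity, transformed to the rest frame of the base station: (0.9916+0.8989)/(1+0.9916·0.8989) = 1.8905/1.89134924 = 0.99955c.

0.9996c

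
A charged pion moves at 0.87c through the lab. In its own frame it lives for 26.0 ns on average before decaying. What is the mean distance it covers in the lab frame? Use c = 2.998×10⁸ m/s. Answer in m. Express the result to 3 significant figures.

γ = 1/√(1 − β²) = 1/√(1 − 0.7569) = 1/√0.2431 = 1/0.493052 = 2.0282.
Lab-frame lifetime: Δt = γτ = 2.0282 × 26.0 ns = 52.733 ns.
Distance: d = vΔt = 0.87 × 2.998×10⁸ m/s × 5.2733×10^-8 s = 13.8 m.

13.8 m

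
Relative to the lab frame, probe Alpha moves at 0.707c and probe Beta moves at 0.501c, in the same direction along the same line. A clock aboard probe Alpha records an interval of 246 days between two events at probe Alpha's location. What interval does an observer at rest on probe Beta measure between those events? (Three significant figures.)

260 days

The velocity of probe Alpha relative to probe Beta is (0.707 − 0.501)c / (1 − 0.707×0.501) = 0.31899c; relative speed 0.31899c.
At |u| = 0.31899c, γ = (1 − 0.101755)^(−1/2) = 1.0551.
The clock on probe Alpha records proper time, so probe Beta measures Δt = γΔτ = 1.0551 × 246 = 260 days.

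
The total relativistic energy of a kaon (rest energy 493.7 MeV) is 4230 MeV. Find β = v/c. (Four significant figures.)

0.9932

γ = E/(mc²) = 4230/493.7 = 8.568.
β = √(1 − 1/γ²) = √(1 − 0.013622) = √0.986378 = 0.9932.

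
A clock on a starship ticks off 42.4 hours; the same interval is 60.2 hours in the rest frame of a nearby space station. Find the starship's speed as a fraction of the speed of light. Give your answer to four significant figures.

γ = Δt/Δτ = 60.2/42.4 = 1.4198.
β = √(1 − 1/γ²) = √(1 − 0.496073) = √0.503927 = 0.7099.

0.7099c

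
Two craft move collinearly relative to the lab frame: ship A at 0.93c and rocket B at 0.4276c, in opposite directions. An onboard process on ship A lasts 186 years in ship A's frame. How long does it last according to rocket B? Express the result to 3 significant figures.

782 years

The velocity of ship A relative to rocket B is (0.93 + 0.4276)c / (1 + 0.93×0.4276) = 0.97133c; relative speed 0.97133c.
γ for this relative speed: γ = 1/√(1 − 0.943482) = 4.2064.
Ship A's interval is proper; time dilation gives Δt_B = γΔτ = 4.2064 × 186 years = 782 years.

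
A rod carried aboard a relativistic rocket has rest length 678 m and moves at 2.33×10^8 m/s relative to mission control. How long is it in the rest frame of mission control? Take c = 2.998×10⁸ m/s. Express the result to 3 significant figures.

427 m

β = v/c = (2.33×10^8 m/s)/(2.998×10⁸ m/s) = 0.777185.
γ = 1/√(1 − β²) = 1/√(1 − 0.6040165) = 1/√0.3959835 = 1/0.629272 = 1.5891.
Along the direction of motion the measured length is L₀/γ = 678/1.5891 = 427 m.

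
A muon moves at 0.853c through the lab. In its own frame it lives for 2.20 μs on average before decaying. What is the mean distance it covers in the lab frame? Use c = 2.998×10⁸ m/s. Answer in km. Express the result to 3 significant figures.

With β = 0.853, γ = 1/√(1 − 0.853²) = 1/√0.272391 = 1.916.
Lab-frame lifetime: Δt = γτ = 1.916 × 2.20 μs = 4.2152 μs.
Distance: d = vΔt = 0.853 × 2.998×10⁸ m/s × 4.2152×10^-6 s = 1080 m = 1.08 km.

1.08 km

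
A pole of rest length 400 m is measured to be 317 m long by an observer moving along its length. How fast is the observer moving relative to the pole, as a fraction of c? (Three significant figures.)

Length contraction gives γ = L₀/L = 400/317 = 1.2618.
β = √(1 − 1/γ²) = √0.371914 = 0.610.

0.610c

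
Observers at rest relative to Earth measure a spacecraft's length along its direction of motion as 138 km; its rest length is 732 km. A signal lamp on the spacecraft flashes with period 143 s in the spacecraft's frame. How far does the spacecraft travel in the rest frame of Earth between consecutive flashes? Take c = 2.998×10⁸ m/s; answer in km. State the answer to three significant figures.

2.23×10^8 km

From L = L₀/γ: γ = 732/138 = 5.30435.
β = √(1 − 1/γ²) = 0.98207. Lab-frame period = γτ = 5.30435×143 s = 758.52 s. Distance = βc × γτ = 0.98207 × 2.998×10⁸ m/s × 758.52 s = 2.2333×10^11 m = 2.23×10^8 km.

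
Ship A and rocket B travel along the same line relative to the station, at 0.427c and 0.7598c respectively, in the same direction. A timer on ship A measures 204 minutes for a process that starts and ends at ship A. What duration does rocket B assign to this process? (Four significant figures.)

234.4 minutes

The velocity of ship A relative to rocket B is (0.427 − 0.7598)c / (1 − 0.427×0.7598) = −0.49262c; relative speed 0.49262c.
At |u| = 0.49262c, γ = (1 − 0.242674)^(−1/2) = 1.1491.
The clock on ship A records proper time, so rocket B measures Δt = γΔτ = 1.1491 × 204 = 234.4 minutes.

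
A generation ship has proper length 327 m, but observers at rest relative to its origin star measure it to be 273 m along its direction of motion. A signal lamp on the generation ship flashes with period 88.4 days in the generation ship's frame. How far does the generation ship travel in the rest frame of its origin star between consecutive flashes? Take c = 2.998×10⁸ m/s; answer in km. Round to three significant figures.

1.51×10^12 km

Length contraction gives γ = L₀/L = 327/273 = 1.1978.
β = √(1 − 1/γ²) = 0.55046. Lab-frame period = γτ = 1.1978×88.4 days = 105.89 days. Distance = βc × γτ = 0.55046 × 2.998×10⁸ m/s × 9148896 s = 1.5098×10^15 m = 1.51×10^12 km.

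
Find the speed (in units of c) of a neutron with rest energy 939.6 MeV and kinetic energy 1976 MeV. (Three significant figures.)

0.947c

K = (γ−1)mc², so γ = 1 + 1976/939.6 = 3.103.
Then v/c = √(1 − γ⁻²) = √(1 − 0.103857) = √0.896143 = 0.947.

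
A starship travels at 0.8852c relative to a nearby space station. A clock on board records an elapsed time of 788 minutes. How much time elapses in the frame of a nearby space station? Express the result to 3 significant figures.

1690 minutes

γ = 1/√(1 − β²) = 1/√(1 − 0.78357904) = 1/√0.21642096 = 1/0.465211 = 2.1496.
The onboard clock measures proper time, so the interval in the rest frame of a nearby space station is dilated: Δt = γ·Δτ = 2.1496 × 788 minutes = 1690 minutes.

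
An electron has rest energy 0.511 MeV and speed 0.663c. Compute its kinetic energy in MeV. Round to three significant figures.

γ = 1/√(1 − β²) = 1/√(1 − 0.439569) = 1/√0.560431 = 1/0.748619 = 1.33579.
Kinetic energy: K = (γ − 1)mc² = (1.33579 − 1) × 0.511 MeV = 0.33579 × 0.511 = 0.172 MeV.

0.172 MeV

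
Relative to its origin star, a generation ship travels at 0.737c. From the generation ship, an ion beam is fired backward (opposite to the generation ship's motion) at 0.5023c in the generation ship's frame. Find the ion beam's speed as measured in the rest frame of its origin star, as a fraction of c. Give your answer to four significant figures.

Relativistic velocity addition: u = (u' + v)/(1 + u'v/c²), with u' = −0.5023c and v = 0.737c.
Numerator: −0.5023 + 0.737 = 0.2347. Denominator: 1 + (−0.5023)(0.737) = 0.6298049.
u = 0.2347/0.6298049 = 0.37266, so the speed is 0.3727c.

0.3727c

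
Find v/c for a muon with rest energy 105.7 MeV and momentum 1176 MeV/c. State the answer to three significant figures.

pc/(mc²) = 1176/105.7 = 11.126 = βγ = β/√(1−β²).
So β² = x²/(1 + x²) with x = 11.126: x² = 123.788, β² = 123.788/124.788 = 0.991986, β = 0.996.

0.996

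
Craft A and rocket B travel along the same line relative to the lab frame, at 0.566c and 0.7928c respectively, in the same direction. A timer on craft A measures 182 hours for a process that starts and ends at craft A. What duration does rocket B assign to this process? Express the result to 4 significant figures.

Speed of craft A in rocket B's frame: u = (v_A − v_B)/(1 − v_A v_B/c²) = (0.566 − 0.7928)/(1 − 0.566×0.7928) = −0.2268/0.5512752 = −0.41141; |u| = 0.41141c.
γ for this relative speed: γ = 1/√(1 − 0.169258) = 1.0972.
The clock on craft A records proper time, so rocket B measures Δt = γΔτ = 1.0972 × 182 = 199.7 hours.

199.7 hours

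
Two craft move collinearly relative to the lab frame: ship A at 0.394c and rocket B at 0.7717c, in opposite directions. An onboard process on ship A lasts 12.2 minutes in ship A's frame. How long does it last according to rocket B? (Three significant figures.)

27.2 minutes

Transform ship A's velocity into rocket B's frame: (0.394 + 0.7717)/(1 + 0.394·0.7717) = 1.1657/1.3040498, so the relative speed is 0.89391c.
At |u| = 0.89391c, γ = (1 − 0.799075)^(−1/2) = 2.2309.
Ship A's interval is proper; time dilation gives Δt_B = γΔτ = 2.2309 × 12.2 minutes = 27.2 minutes.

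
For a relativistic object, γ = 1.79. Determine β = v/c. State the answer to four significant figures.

0.8294

β = √(1 − 1/γ²) = √(1 − 1/3.2041) = √0.6879 = 0.8294.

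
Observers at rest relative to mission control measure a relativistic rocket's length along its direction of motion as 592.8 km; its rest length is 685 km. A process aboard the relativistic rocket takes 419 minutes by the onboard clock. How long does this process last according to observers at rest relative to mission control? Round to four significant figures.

Length contraction gives γ = L₀/L = 685/592.8 = 1.15553.
The same γ dilates the second interval: 1.15553 × 419 minutes = 484.2 minutes.

484.2 minutes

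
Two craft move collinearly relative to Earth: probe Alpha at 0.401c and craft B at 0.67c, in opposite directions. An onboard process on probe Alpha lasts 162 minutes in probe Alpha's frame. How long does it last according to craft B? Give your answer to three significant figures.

302 minutes

The velocity of probe Alpha relative to craft B is (0.401 + 0.67)c / (1 + 0.401×0.67) = 0.84419c; relative speed 0.84419c.
At |u| = 0.84419c, γ = (1 − 0.712657)^(−1/2) = 1.8655.
Probe Alpha's interval is proper; time dilation gives Δt_B = γΔτ = 1.8655 × 162 minutes = 302 minutes.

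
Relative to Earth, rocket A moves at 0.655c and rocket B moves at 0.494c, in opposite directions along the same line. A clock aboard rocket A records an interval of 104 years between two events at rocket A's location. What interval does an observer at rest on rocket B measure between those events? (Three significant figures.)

Speed of rocket A in rocket B's frame: u = (v_A + v_B)/(1 + v_A v_B/c²) = (0.655 + 0.494)/(1 + 0.655×0.494) = 1.149/1.32357 = 0.86811; |u| = 0.86811c.
γ for this relative speed: γ = 1/√(1 − 0.753615) = 2.0146.
Rocket A's interval is proper; time dilation gives Δt_B = γΔτ = 2.0146 × 104 years = 210 years.

210 years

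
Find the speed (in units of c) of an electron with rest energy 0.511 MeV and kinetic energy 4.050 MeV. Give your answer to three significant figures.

0.994c

K = (γ−1)mc², so γ = 1 + 4.050/0.511 = 8.9256.
Then v/c = √(1 − γ⁻²) = √(1 − 0.0125524) = √0.9874476 = 0.994.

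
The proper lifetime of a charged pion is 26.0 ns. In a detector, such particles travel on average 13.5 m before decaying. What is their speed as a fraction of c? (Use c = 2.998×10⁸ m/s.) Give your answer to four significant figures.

Let x = d/(cτ) = 13.50 m / (2.998×10⁸ m/s × 2.600×10^-8 s) = 1.7319. Since d = βγcτ, x = βγ = β/√(1−β²).
Solving: β² = x²/(1+x²) = 2.99948/3.99948 = 0.749967, so β = 0.8660.

0.8660c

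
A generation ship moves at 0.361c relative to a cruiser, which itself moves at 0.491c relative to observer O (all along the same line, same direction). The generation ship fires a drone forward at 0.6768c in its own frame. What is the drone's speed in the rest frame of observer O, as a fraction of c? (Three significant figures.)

0.940c

Compose velocities in two stages. Stage 1 (into S'): u₁ = (0.6768+0.361)/(1+0.6768×0.361) = 0.83403.
Stage 2 (into S): u = (0.83403+0.491)/(1+0.83403×0.491) = 0.94007, so the speed is 0.940c.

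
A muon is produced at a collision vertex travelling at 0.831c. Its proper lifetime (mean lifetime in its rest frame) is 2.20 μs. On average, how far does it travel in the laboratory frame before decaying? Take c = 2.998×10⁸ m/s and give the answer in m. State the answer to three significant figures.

With β = 0.831, γ = 1/√(1 − 0.831²) = 1/√0.309439 = 1.7977.
Lab-frame lifetime: Δt = γτ = 1.7977 × 2.20 μs = 3.9549 μs.
Distance: d = vΔt = 0.831 × 2.998×10⁸ m/s × 3.9549×10^-6 s = 985 m.

985 m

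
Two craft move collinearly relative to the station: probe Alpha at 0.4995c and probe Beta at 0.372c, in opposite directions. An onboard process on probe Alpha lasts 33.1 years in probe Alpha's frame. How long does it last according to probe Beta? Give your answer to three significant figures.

Speed of probe Alpha in probe Beta's frame: u = (v_A + v_B)/(1 + v_A v_B/c²) = (0.4995 + 0.372)/(1 + 0.4995×0.372) = 0.8715/1.185814 = 0.73494; |u| = 0.73494c.
γ for this relative speed: γ = 1/√(1 − 0.540137) = 1.4746.
Probe Alpha's interval is proper; time dilation gives Δt_B = γΔτ = 1.4746 × 33.1 years = 48.8 years.

48.8 years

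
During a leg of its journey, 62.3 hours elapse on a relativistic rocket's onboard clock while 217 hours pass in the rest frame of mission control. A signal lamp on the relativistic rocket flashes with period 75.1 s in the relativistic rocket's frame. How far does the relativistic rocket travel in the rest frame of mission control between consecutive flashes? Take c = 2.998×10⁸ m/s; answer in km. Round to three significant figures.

γ = Δt/Δτ = 217/62.3 = 3.48315.
β = √(1 − 1/γ²) = 0.9579. Lab-frame period = γτ = 3.48315×75.1 s = 261.58 s. Distance = βc × γτ = 0.9579 × 2.998×10⁸ m/s × 261.58 s = 7.5120×10^10 m = 7.51×10^7 km.

7.51×10^7 km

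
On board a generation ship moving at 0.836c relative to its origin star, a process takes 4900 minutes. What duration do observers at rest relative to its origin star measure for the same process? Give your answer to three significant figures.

8930 minutes

γ = 1/√(1 − β²) = 1/√(1 − 0.698896) = 1/√0.301104 = 1/0.548729 = 1.8224.
Time dilation: Δt = γ·Δτ = 1.8224 × 4900 = 8930 minutes.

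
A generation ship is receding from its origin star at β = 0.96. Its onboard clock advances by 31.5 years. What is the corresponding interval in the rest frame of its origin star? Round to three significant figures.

112 years

With β = 0.96, γ = 1/√(1 − 0.96²) = 1/√0.0784 = 3.5714.
The onboard clock measures proper time, so the interval in the rest frame of its origin star is dilated: Δt = γ·Δτ = 3.5714 × 31.5 years = 112 years.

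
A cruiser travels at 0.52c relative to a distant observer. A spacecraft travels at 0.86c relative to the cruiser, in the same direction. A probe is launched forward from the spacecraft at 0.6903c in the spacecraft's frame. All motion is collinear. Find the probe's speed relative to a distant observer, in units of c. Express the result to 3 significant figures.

First combine the probe and spacecraft (S''→S'): u₁ = (0.6903 + 0.86)/(1 + 0.6903×0.86) = 1.5503/1.593658 = 0.97279.
Then combine with the cruiser (S'→S): u = (0.97279 + 0.52)/(1 + 0.97279×0.52) = 1.49279/1.5058508 = 0.99133.

0.991c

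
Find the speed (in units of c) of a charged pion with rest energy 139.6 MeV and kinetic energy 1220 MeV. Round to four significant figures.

γ = 1 + K/(mc²) = 1 + 1220/139.6 = 9.7393.
β = √(1 − 1/γ²) = √(1 − 0.0105425) = √0.9894575 = 0.9947.

0.9947c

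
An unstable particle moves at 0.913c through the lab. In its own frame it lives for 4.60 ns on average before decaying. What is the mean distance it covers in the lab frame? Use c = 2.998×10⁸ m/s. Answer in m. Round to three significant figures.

With β = 0.913, γ = 1/√(1 − 0.913²) = 1/√0.166431 = 2.4512.
Lab-frame lifetime: Δt = γτ = 2.4512 × 4.60 ns = 11.276 ns.
Distance: d = vΔt = 0.913 × 2.998×10⁸ m/s × 1.1276×10^-8 s = 3.09 m.

3.09 m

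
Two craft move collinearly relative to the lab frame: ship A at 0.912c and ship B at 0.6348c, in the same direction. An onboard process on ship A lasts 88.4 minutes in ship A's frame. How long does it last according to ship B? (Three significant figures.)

117 minutes

Transform ship A's velocity into ship B's frame: (0.912 − 0.6348)/(1 − 0.912·0.6348) = 0.2772/0.4210624, so the relative speed is 0.65833c.
At |u| = 0.65833c, γ = (1 − 0.433398)^(−1/2) = 1.3285.
Ship A's interval is proper; time dilation gives Δt_B = γΔτ = 1.3285 × 88.4 minutes = 117 minutes.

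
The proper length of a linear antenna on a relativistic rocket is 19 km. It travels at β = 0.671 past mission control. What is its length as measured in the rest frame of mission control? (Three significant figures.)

γ = 1/√(1 − β²) = 1/√(1 − 0.450241) = 1/√0.549759 = 1/0.741457 = 1.3487.
Length contraction: L = L₀/γ = 19/1.3487 = 14.1 km.

14.1 km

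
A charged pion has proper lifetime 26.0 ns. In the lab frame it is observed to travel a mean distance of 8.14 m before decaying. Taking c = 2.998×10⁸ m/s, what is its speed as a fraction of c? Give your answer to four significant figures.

Lab distance = (lab lifetime)·v = γτ·βc, so βγ = d/(cτ) = 8.140/(2.998×10⁸ × 2.600×10^-8) = 1.0443.
With βγ = 1.0443: γ² = 1 + (βγ)² = 2.09056, and β = (βγ)/γ = 1.0443/1.44588 = 0.7223.

0.7223c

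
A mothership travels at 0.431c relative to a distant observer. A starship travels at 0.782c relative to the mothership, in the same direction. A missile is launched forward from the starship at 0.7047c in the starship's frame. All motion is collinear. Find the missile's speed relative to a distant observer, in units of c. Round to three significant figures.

0.983c

Apply u = (u'+v)/(1+u'v) twice. Missile in the mothership frame: (0.7047+0.782)/(1+0.7047·0.782) = 1.4867/1.5510754 = 0.9585c.
That velocity, transformed to the rest frame of a distant observer: (0.9585+0.431)/(1+0.9585·0.431) = 1.3895/1.4131135 = 0.98329c.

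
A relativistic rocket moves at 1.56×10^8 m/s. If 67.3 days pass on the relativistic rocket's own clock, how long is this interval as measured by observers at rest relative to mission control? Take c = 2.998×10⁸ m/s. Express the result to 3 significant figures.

β = v/c = (1.56×10^8 m/s)/(2.998×10⁸ m/s) = 0.520347.
β² = 0.270761, so γ = 1/√0.729239 = 1.171.
Time dilation: Δt = γ·Δτ = 1.171 × 67.3 = 78.8 days.

78.8 days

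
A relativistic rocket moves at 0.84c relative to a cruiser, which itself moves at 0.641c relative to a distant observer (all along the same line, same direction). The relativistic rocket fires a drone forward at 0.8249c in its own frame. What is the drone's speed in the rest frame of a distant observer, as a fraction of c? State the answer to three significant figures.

0.996c

Compose velocities in two stages. Stage 1 (into S'): u₁ = (0.8249+0.84)/(1+0.8249×0.84) = 0.98345.
Stage 2 (into S): u = (0.98345+0.641)/(1+0.98345×0.641) = 0.99636, so the speed is 0.996c.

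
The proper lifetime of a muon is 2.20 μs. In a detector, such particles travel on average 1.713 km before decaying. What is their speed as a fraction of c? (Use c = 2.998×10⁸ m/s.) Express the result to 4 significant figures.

0.9332c

d = βγcτ ⇒ βγ = d/(cτ) = 1713 m / (659.56 m) = 2.5972.
β = (βγ)/√(1+(βγ)²) = 2.5972/√7.74545 = 0.9332.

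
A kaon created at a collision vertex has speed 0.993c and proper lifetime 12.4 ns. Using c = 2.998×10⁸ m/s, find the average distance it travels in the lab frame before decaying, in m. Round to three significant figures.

31.3 m

γ = 1/√(1 − β²) = 1/√(1 − 0.986049) = 1/√0.013951 = 1/0.118114 = 8.4664.
Lab-frame lifetime: Δt = γτ = 8.4664 × 12.4 ns = 104.98 ns.
Distance: d = vΔt = 0.993 × 2.998×10⁸ m/s × 1.0498×10^-7 s = 31.3 m.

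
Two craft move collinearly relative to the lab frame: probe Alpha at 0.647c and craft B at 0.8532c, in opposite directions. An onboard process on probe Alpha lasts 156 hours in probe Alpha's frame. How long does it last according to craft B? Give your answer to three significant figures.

609 hours

Transform probe Alpha's velocity into craft B's frame: (0.647 + 0.8532)/(1 + 0.647·0.8532) = 1.5002/1.5520204, so the relative speed is 0.96661c.
At |u| = 0.96661c, γ = (1 − 0.934335)^(−1/2) = 3.9024.
Probe Alpha's interval is proper; time dilation gives Δt_B = γΔτ = 3.9024 × 156 hours = 609 hours.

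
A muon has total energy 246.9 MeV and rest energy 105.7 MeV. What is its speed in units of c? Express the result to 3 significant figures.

γ = E/(mc²) = 246.9/105.7 = 2.3359.
β = √(1 − 1/γ²) = √(1 − 0.18327) = √0.81673 = 0.904.

0.904c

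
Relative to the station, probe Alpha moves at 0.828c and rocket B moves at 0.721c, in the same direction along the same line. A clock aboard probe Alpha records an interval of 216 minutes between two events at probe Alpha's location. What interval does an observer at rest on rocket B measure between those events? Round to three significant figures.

Speed of probe Alpha in rocket B's frame: u = (v_A − v_B)/(1 − v_A v_B/c²) = (0.828 − 0.721)/(1 − 0.828×0.721) = 0.107/0.403012 = 0.2655; |u| = 0.2655c.
γ for this relative speed: γ = 1/√(1 − 0.0704903) = 1.0372.
The clock on probe Alpha records proper time, so rocket B measures Δt = γΔτ = 1.0372 × 216 = 224 minutes.

224 minutes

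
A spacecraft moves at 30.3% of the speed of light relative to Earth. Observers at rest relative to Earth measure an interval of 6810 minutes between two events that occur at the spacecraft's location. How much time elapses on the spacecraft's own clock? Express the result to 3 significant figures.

6490 minutes

With β = 0.303, γ = 1/√(1 − 0.303²) = 1/√0.908191 = 1.0493.
The moving clock records proper time: Δτ = Δt/γ = 6810/1.0493 = 6490 minutes.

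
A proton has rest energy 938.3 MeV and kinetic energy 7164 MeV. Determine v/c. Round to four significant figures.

0.9933

γ = 1 + K/(mc²) = 1 + 7164/938.3 = 8.6351.
β = √(1 − 1/γ²) = √(1 − 0.0134111) = √0.9865889 = 0.9933.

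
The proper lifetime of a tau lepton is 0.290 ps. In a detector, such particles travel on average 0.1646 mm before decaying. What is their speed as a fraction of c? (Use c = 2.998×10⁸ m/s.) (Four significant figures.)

0.8842c

d = βγcτ ⇒ βγ = d/(cτ) = 1.646×10^-4 m / (8.6942×10^-5 m) = 1.8932.
β = (βγ)/√(1+(βγ)²) = 1.8932/√4.58421 = 0.8842.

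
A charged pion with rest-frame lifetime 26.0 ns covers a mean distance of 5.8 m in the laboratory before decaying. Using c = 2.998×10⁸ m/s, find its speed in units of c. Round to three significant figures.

Let x = d/(cτ) = 5.800 m / (2.998×10⁸ m/s × 2.600×10^-8 s) = 0.74409. Since d = βγcτ, x = βγ = β/√(1−β²).
Solving: β² = x²/(1+x²) = 0.55367/1.55367 = 0.356363, so β = 0.597.

0.597c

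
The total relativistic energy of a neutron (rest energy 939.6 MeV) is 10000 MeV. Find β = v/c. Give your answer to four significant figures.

0.9956

γ = E/(mc²) = 10000/939.6 = 10.643.
β = √(1 − 1/γ²) = √(1 − 0.00882819) = √0.99117181 = 0.9956.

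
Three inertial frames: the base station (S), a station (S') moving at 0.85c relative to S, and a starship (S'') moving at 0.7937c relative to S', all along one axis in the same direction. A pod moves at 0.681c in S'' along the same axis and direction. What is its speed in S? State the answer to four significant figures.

0.9965c

First combine the pod and starship (S''→S'): u₁ = (0.681 + 0.7937)/(1 + 0.681×0.7937) = 1.4747/1.5405097 = 0.95728.
Then combine with the station (S'→S): u = (0.95728 + 0.85)/(1 + 0.95728×0.85) = 1.80728/1.813688 = 0.99647.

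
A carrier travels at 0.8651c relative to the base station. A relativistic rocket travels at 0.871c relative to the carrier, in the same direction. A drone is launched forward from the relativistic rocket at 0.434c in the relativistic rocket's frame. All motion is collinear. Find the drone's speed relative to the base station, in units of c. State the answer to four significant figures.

Compose velocities in two stages. Stage 1 (into S'): u₁ = (0.434+0.871)/(1+0.434×0.871) = 0.94702.
Stage 2 (into S): u = (0.94702+0.8651)/(1+0.94702×0.8651) = 0.99607, so the speed is 0.9961c.

0.9961c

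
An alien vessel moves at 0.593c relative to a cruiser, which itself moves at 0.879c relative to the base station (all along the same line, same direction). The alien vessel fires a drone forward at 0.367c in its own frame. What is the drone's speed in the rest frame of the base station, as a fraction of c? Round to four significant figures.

0.9849c

First combine the drone and alien vessel (S''→S'): u₁ = (0.367 + 0.593)/(1 + 0.367×0.593) = 0.96/1.217631 = 0.78842.
Then combine with the cruiser (S'→S): u = (0.78842 + 0.879)/(1 + 0.78842×0.879) = 1.66742/1.69302118 = 0.98488.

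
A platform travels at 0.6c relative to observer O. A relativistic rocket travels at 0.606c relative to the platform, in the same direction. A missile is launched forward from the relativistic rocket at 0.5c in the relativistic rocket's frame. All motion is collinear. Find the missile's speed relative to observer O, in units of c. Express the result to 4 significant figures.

Apply u = (u'+v)/(1+u'v) twice. Missile in the platform frame: (0.5+0.606)/(1+0.5·0.606) = 1.106/1.303 = 0.84881c.
That velocity, transformed to the rest frame of observer O: (0.84881+0.6)/(1+0.84881·0.6) = 1.44881/1.509286 = 0.95993c.

0.9599c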